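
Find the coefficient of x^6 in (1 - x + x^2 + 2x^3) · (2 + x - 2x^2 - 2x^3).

-4

(1 - x + x^2 + 2x^3) has coefficients 1,-1,1,2 for degrees 0…3.
(2 + x - 2x^2 - 2x^3) has coefficients 2,1,-2,-2,0,0,0 for degrees 0…6.
[x^6] = 1·0 − 1·0 + 1·0 + 2·(-2) = -4.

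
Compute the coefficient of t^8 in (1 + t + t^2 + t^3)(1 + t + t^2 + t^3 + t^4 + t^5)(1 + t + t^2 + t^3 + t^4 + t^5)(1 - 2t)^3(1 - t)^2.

-14

(1 + t + t^2 + t^3) has coefficients 1,1,1,1 for degrees 0…3.
(1 + t + t^2 + t^3 + t^4 + t^5) has coefficients 1,1,1,1,1,1,0,0,0 for degrees 0…8.
Multiplying by (1 + t + t^2 + t^3 + t^4 + t^5) gives running coefficients 1,2,3,4,5,6,5,4,3 for degrees 0…8.
Multiplying by (1 - 2t)^3 gives running coefficients 1,-4,3,2,1,0,-3,6,-9 for degrees 0…8.
Finally multiplying by (1 - t)^2, the product of all factors after the first has coefficients 1,-6,12,-8,0,0,-2,12,-24 for degrees 0…8.
[t^8] = 1·(-24) + 1·12 + 1·(-2) + 1·0 = -14.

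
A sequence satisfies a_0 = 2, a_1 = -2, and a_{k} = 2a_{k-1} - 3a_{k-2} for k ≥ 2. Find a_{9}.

The ordinary generating function has denominator 1 - 2y + 3y^2.
Iterating the recurrence: a_0,…,a_{9} = 2, -2, -10, -14, 2, 46, 86, 34, -190, -482.

-482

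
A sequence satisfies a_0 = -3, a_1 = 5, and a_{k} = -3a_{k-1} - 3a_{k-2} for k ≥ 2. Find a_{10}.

The ordinary generating function has denominator 1 + 3y + 3y^2.
Iterating the recurrence: a_0,…,a_{10} = -3, 5, -6, 3, 9, -36, 81, -135, 162, -81, -243.

-243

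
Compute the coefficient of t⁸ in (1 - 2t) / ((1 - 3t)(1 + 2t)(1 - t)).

2105

Partial fractions give a closed form: a_n = (3/10)·3^n + (8/15)·(-2)^n + (1/6)·1^n.
At n = 8: a_8 = 2105.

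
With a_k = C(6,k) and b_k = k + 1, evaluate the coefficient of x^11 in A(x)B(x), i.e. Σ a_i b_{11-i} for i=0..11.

576

This is [x^11] in the product of the two ordinary generating functions.
Σ = 1·12 + 6·11 + 15·10 + 20·9 + 15·8 + 6·7 + 1·6 + 0·5 + 0·4 + 0·3 + 0·2 + 0·1 = 576.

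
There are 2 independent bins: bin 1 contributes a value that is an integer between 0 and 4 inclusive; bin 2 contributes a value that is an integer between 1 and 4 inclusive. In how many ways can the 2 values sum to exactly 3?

3

The generating function for the choices is (1 + z + z^2 + z^3 + z^4)·(z + z^2 + z^3 + z^4); the count is [z^3].
(1 + z + z^2 + z^3 + z^4) has coefficients 1,1,1,1 for degrees 0…3.
(z + z^2 + z^3 + z^4) has coefficients 0,1,1,1 for degrees 0…3.
[z^3] = 1·1 + 1·1 + 1·1 + 1·0 = 3.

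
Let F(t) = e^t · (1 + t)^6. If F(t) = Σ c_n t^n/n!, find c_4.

The EGF product rule gives c_4 = Σ_{k_1+k_2=4} C(4; k_1,k_2) · ∏ g_i(k_i), where e^t gives (1)^k; (1+t)^6 gives the falling factorial (6)_k.
g_1(k) for k = 0…4: 1, 1, 1, 1, 1.
g_2(k) for k = 0…4: 1, 6, 30, 120, 360.
c_4 = Σ_k C(4,k)·g_1(k)·g_2(4−k) = 1·1·360 + 4·1·120 + 6·1·30 + 4·1·6 + 1·1·1 = 360 + 480 + 180 + 24 + 1 = 1045.

1045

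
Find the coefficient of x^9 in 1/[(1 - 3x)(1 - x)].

29524

Partial fractions give a closed form: a_n = (3/2)·3^n + (-1/2)·1^n.
At n = 9: a_9 = 29524.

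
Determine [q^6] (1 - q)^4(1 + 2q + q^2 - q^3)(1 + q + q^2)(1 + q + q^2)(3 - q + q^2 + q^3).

(1 - q)^4 has coefficients 1,-4,6,-4,1 for degrees 0…4.
(1 + 2q + q^2 - q^3) has coefficients 1,2,1,-1,0,0,0 for degrees 0…6.
Multiplying by (1 + q + q^2) gives running coefficients 1,3,4,2,0,-1,0 for degrees 0…6.
Multiplying by (1 + q + q^2) gives running coefficients 1,4,8,9,6,1,-1 for degrees 0…6.
Finally multiplying by (3 - q + q^2 + q^3), the product of all factors after the first has coefficients 3,11,21,24,21,14,11 for degrees 0…6.
[q^6] = 1·11 − 4·14 + 6·21 − 4·24 + 1·21 = 6.

6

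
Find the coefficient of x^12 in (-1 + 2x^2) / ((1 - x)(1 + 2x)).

-1365

The denominator gives the recurrence a_n = −a_(n−1) + 2a_(n−2) for n ≥ 3; the numerator fixes a_0 = -1, a_1 = 1, a_2 = -1.
Iterating: -1, 1, -1, 3, -5, 11, -21, 43, -85, 171, -341, 683, -1365, so a_12 = -1365.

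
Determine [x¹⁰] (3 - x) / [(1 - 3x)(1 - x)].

236195

The denominator gives the recurrence a_n = 4a_(n−1) − 3a_(n−2) for n ≥ 2; the numerator fixes a_0 = 3, a_1 = 11.
Iterating: 3, 11, 35, 107, 323, 971, 2915, 8747, 26243, 78731, 236195, so a_10 = 236195.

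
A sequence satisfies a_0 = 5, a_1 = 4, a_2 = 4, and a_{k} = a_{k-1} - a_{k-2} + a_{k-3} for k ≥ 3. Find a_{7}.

The ordinary generating function has denominator 1 - x + x^2 - x^3.
Iterating the recurrence: a_0,…,a_{7} = 5, 4, 4, 5, 5, 4, 4, 5.

5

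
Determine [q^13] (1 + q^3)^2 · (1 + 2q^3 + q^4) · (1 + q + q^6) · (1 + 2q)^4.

(1 + q^3)^2 has coefficients 1,0,0,2,0,0,1 for degrees 0…6.
(1 + 2q^3 + q^4) has coefficients 1,0,0,2,1,0,0,0,0,0,0,0,0,0 for degrees 0…13.
Multiplying by (1 + q + q^6) gives running coefficients 1,1,0,2,3,1,1,0,0,2,1,0,0,0 for degrees 0…13.
Finally multiplying by (1 + 2q)^4, the product of all factors after the first has coefficients 1,9,32,58,67,89,145,160,104,50,33,56,88,64 for degrees 0…13.
[q^13] = 1·64 + 2·33 + 1·160 = 290.

290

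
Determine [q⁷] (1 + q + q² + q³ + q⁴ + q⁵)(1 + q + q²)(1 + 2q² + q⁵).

10

(1 + q + q² + q³ + q⁴ + q⁵) has coefficients 1,1,1,1,1,1 for degrees 0…5.
(1 + q + q²) has coefficients 1,1,1,0,0,0,0,0 for degrees 0…7.
Finally multiplying by (1 + 2q² + q⁵), the product of all factors after the first has coefficients 1,1,3,2,2,1,1,1 for degrees 0…7.
[q⁷] = 1·1 + 1·1 + 1·1 + 1·2 + 1·2 + 1·3 = 10.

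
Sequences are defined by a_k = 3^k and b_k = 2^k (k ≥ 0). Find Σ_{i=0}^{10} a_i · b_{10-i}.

The convolution is the t^10 coefficient of A(t)B(t).
Σ = 1·1024 + 3·512 + 9·256 + 27·128 + 81·64 + 243·32 + 729·16 + 2187·8 + 6561·4 + 19683·2 + 59049·1 = 175099.

175099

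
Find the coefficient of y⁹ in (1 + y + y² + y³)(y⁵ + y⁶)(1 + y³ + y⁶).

(1 + y + y² + y³) has coefficients 1,1,1,1 for degrees 0…3.
(y⁵ + y⁶) has coefficients 0,0,0,0,0,1,1,0,0,0 for degrees 0…9.
Finally multiplying by (1 + y³ + y⁶), the product of all factors after the first has coefficients 0,0,0,0,0,1,1,0,1,1 for degrees 0…9.
[y⁹] = 1·1 + 1·1 + 1·0 + 1·1 = 3.

3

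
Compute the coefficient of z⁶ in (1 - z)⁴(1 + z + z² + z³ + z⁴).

(1 - z)⁴ has coefficients 1,-4,6,-4,1 for degrees 0…4.
(1 + z + z² + z³ + z⁴) has coefficients 1,1,1,1,1,0,0 for degrees 0…6.
[z⁶] = 1·0 − 4·0 + 6·1 − 4·1 + 1·1 = 3.

3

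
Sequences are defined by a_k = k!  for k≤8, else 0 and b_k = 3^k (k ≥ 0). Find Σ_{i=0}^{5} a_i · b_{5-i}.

The convolution is the t^5 coefficient of A(t)B(t).
Σ = 1·243 + 1·81 + 2·27 + 6·9 + 24·3 + 120·1 = 624.

624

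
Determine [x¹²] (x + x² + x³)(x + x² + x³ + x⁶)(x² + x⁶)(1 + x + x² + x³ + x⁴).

(x + x² + x³) has coefficients 0,1,1,1 for degrees 0…3.
(x + x² + x³ + x⁶) has coefficients 0,1,1,1,0,0,1,0,0,0,0,0,0 for degrees 0…12.
Multiplying by (x² + x⁶) gives running coefficients 0,0,0,1,1,1,0,1,2,1,0,0,1 for degrees 0…12.
Finally multiplying by (1 + x + x² + x³ + x⁴), the product of all factors after the first has coefficients 0,0,0,1,2,3,3,4,5,5,4,4,4 for degrees 0…12.
[x¹²] = 1·4 + 1·4 + 1·5 = 13.

13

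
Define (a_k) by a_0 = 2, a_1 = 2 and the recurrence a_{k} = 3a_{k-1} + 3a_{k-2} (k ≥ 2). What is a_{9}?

126522

The ordinary generating function has denominator 1 - 3z - 3z^2.
Iterating the recurrence: a_0,…,a_{9} = 2, 2, 12, 42, 162, 612, 2322, 8802, 33372, 126522.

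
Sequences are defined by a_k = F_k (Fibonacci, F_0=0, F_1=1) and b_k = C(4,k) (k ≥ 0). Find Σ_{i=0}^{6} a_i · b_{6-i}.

The convolution is the t^6 coefficient of A(t)B(t).
Σ = 0·0 + 1·0 + 1·1 + 2·4 + 3·6 + 5·4 + 8·1 = 55.

55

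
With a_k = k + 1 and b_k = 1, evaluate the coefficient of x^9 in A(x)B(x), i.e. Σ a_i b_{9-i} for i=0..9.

Write out a_i and b_{9-i} for i = 0,…,9 and sum the products.
Σ = 1·1 + 2·1 + 3·1 + 4·1 + 5·1 + 6·1 + 7·1 + 8·1 + 9·1 + 10·1 = 55.

55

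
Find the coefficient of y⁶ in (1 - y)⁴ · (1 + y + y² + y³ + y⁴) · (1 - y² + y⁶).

(1 - y)⁴ has coefficients 1,-4,6,-4,1 for degrees 0…4.
(1 + y + y² + y³ + y⁴) has coefficients 1,1,1,1,1,0,0 for degrees 0…6.
Finally multiplying by (1 - y² + y⁶), the product of all factors after the first has coefficients 1,1,0,0,0,-1,0 for degrees 0…6.
[y⁶] = 1·0 − 4·(-1) + 6·0 − 4·0 + 1·0 = 4.

4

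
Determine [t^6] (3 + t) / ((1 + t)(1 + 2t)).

Partial fractions give a closed form: a_n = (-2)·(-1)^n + (5)·(-2)^n.
At n = 6: a_6 = 318.

318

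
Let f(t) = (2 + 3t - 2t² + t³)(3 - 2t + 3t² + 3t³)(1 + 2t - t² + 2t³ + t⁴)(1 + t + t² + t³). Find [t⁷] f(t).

(2 + 3t - 2t² + t³) has coefficients 2,3,-2,1 for degrees 0…3.
(3 - 2t + 3t² + 3t³) has coefficients 3,-2,3,3,0,0,0,0 for degrees 0…7.
Multiplying by (1 + 2t - t² + 2t³ + t⁴) gives running coefficients 3,4,-4,17,2,1,9,3 for degrees 0…7.
Finally multiplying by (1 + t + t² + t³), the product of all factors after the first has coefficients 3,7,3,20,19,16,29,15 for degrees 0…7.
[t⁷] = 2·15 + 3·29 − 2·16 + 1·19 = 104.

104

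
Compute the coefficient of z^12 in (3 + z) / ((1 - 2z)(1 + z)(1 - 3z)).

Partial fractions give a closed form: a_n = (-14/3)·2^n + (1/6)·(-1)^n + (15/2)·3^n.
At n = 12: a_12 = 3966693.

3966693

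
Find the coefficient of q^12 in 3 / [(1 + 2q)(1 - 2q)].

12288

Partial fractions give a closed form: a_n = (3/2)·(-2)^n + (3/2)·2^n.
At n = 12: a_12 = 12288.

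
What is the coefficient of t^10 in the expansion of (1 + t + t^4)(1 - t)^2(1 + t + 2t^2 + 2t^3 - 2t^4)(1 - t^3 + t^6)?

(1 + t + t^4) has coefficients 1,1,0,0,1 for degrees 0…4.
(1 - t)^2 has coefficients 1,-2,1,0,0,0,0,0,0,0,0 for degrees 0…10.
Multiplying by (1 + t + 2t^2 + 2t^3 - 2t^4) gives running coefficients 1,-1,1,-1,-4,6,-2,0,0,0,0 for degrees 0…10.
Finally multiplying by (1 - t^3 + t^6), the product of all factors after the first has coefficients 1,-1,1,-2,-3,5,0,3,-5,1,-4 for degrees 0…10.
[t^10] = 1·(-4) + 1·1 + 1·0 = -3.

-3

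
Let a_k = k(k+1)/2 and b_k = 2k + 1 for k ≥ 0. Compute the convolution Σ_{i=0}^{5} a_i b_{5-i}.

105

This is [x^5] in the product of the two ordinary generating functions.
Σ = 0·11 + 1·9 + 3·7 + 6·5 + 10·3 + 15·1 = 105.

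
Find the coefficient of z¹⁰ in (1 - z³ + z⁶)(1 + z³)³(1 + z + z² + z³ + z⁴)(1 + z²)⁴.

37

(1 - z³ + z⁶) has coefficients 1,0,0,-1,0,0,1 for degrees 0…6.
(1 + z³)³ has coefficients 1,0,0,3,0,0,3,0,0,1,0 for degrees 0…10.
Multiplying by (1 + z + z² + z³ + z⁴) gives running coefficients 1,1,1,4,4,3,6,6,3,4,4 for degrees 0…10.
Finally multiplying by (1 + z²)⁴, the product of all factors after the first has coefficients 1,1,5,8,14,25,32,46,56,63,69 for degrees 0…10.
[z¹⁰] = 1·69 − 1·46 + 1·14 = 37.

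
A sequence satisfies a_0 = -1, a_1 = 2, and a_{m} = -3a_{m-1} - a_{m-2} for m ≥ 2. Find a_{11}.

28657

The ordinary generating function has denominator 1 + 3z + z^2.
Iterating the recurrence: a_0,…,a_{11} = -1, 2, -5, 13, -34, 89, -233, 610, -1597, 4181, -10946, 28657.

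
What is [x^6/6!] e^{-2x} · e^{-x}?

729

The EGF product rule gives c_6 = Σ_{k_1+k_2=6} C(6; k_1,k_2) · ∏ g_i(k_i), where e^{-2x} gives (-2)^k; e^{-x} gives (-1)^k.
g_1(k) for k = 0…6: 1, -2, 4, -8, 16, -32, 64.
g_2(k) for k = 0…6: 1, -1, 1, -1, 1, -1, 1.
c_6 = Σ_k C(6,k)·g_1(k)·g_2(6−k) = 1·1·1 + 6·(-2)·(-1) + 15·4·1 + 20·(-8)·(-1) + 15·16·1 + 6·(-32)·(-1) + 1·64·1 = 1 + 12 + 60 + 160 + 240 + 192 + 64 = 729.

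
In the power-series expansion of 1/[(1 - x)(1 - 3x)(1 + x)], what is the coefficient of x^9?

Partial fractions give a closed form: a_n = (-1/4)·1^n + (9/8)·3^n + (1/8)·(-1)^n.
At n = 9: a_9 = 22143.

22143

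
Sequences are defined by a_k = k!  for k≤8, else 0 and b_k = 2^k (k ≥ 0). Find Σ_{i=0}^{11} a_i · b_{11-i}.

The convolution is the t^11 coefficient of A(t)B(t).
Σ = 1·2048 + 1·1024 + 2·512 + 6·256 + 24·128 + 120·64 + 720·32 + 5040·16 + 40320·8 + 0·4 + 0·2 + 0·1 = 442624.

442624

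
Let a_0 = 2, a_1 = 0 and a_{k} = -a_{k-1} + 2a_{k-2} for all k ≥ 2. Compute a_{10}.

684

The ordinary generating function has denominator 1 + t - 2t^2.
Iterating the recurrence: a_0,…,a_{10} = 2, 0, 4, -4, 12, -20, 44, -84, 172, -340, 684.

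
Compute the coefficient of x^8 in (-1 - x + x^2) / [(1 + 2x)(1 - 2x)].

The denominator gives the recurrence a_n = 4a_(n−2) for n ≥ 3; the numerator fixes a_0 = -1, a_1 = -1, a_2 = -3.
Iterating: -1, -1, -3, -4, -12, -16, -48, -64, -192, so a_8 = -192.

-192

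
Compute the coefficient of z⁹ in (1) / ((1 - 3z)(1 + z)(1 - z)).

22143

Partial fractions give a closed form: a_n = (9/8)·3^n + (1/8)·(-1)^n + (-1/4)·1^n.
At n = 9: a_9 = 22143.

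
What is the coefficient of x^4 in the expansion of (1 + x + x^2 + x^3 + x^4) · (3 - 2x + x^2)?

2

(1 + x + x^2 + x^3 + x^4) has coefficients 1,1,1,1,1 for degrees 0…4.
(3 - 2x + x^2) has coefficients 3,-2,1,0,0 for degrees 0…4.
[x^4] = 1·0 + 1·0 + 1·1 + 1·(-2) + 1·3 = 2.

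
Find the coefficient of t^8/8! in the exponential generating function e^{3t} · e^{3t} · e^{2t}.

16777216

The EGF product rule gives c_8 = Σ_{k_1+k_2+k_3=8} C(8; k_1,k_2,k_3) · ∏ g_i(k_i), where e^{3t} gives (3)^k; e^{3t} gives (3)^k; e^{2t} gives (2)^k.
g_1(k) for k = 0…8: 1, 3, 9, 27, 81, 243, 729, 2187, 6561.
g_2(k) for k = 0…8: 1, 3, 9, 27, 81, 243, 729, 2187, 6561.
g_3(k) for k = 0…8: 1, 2, 4, 8, 16, 32, 64, 128, 256.
First combine the last two factors: h(k) = Σ_j C(k,j)·g_2(j)·g_3(k−j) for k = 0…8: 1, 5, 25, 125, 625, 3125, 15625, 78125, 390625.
c_8 = Σ_k C(8,k)·g_1(k)·h(8−k) = 1·1·390625 + 8·3·78125 + 28·9·15625 + 56·27·3125 + 70·81·625 + 56·243·125 + 28·729·25 + 8·2187·5 + 1·6561·1 = 390625 + 1875000 + 3937500 + 4725000 + 3543750 + 1701000 + 510300 + 87480 + 6561 = 16777216.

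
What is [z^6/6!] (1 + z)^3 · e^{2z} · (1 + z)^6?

The EGF product rule gives c_6 = Σ_{k_1+k_2+k_3=6} C(6; k_1,k_2,k_3) · ∏ g_i(k_i), where (1+z)^3 gives the falling factorial (3)_k; e^{2z} gives (2)^k; (1+z)^6 gives the falling factorial (6)_k.
g_1(k) for k = 0…6: 1, 3, 6, 6, 0, 0, 0.
g_2(k) for k = 0…6: 1, 2, 4, 8, 16, 32, 64.
g_3(k) for k = 0…6: 1, 6, 30, 120, 360, 720, 720.
First combine the last two factors: h(k) = Σ_j C(k,j)·g_2(j)·g_3(k−j) for k = 0…6: 1, 8, 58, 380, 2248, 12032, 58576.
c_6 = Σ_k C(6,k)·g_1(k)·h(6−k) = 1·1·58576 + 6·3·12032 + 15·6·2248 + 20·6·380 = 58576 + 216576 + 202320 + 45600 = 523072.

523072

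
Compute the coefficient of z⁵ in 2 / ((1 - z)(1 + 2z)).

-42

Partial fractions give a closed form: a_n = (2/3)·1^n + (4/3)·(-2)^n.
At n = 5: a_5 = -42.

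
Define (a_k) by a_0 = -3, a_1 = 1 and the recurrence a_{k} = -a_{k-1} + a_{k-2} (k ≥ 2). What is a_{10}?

-157

The ordinary generating function has denominator 1 + q - q^2.
Iterating the recurrence: a_0,…,a_{10} = -3, 1, -4, 5, -9, 14, -23, 37, -60, 97, -157.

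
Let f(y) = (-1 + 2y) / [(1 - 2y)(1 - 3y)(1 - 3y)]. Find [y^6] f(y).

The denominator gives the recurrence a_n = 8a_(n−1) − 21a_(n−2) + 18a_(n−3) for n ≥ 3; the numerator fixes a_0 = -1, a_1 = -6, a_2 = -27.
Iterating: -1, -6, -27, -108, -405, -1458, -5103, so a_6 = -5103.

-5103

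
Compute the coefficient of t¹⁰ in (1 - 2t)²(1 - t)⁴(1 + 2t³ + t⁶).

(1 - 2t)² has coefficients 1,-4,4 for degrees 0…2.
(1 - t)⁴ has coefficients 1,-4,6,-4,1,0,0,0,0,0,0 for degrees 0…10.
Finally multiplying by (1 + 2t³ + t⁶), the product of all factors after the first has coefficients 1,-4,6,-2,-7,12,-7,-2,6,-4,1 for degrees 0…10.
[t¹⁰] = 1·1 − 4·(-4) + 4·6 = 41.

41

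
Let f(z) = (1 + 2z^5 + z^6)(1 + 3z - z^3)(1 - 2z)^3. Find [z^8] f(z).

(1 + 2z^5 + z^6) has coefficients 1,0,0,0,0,2,1 for degrees 0…6.
(1 + 3z - z^3) has coefficients 1,3,0,-1,0,0,0,0,0 for degrees 0…8.
Finally multiplying by (1 - 2z)^3, the product of all factors after the first has coefficients 1,-3,-6,27,-18,-12,8,0,0 for degrees 0…8.
[z^8] = 1·0 + 2·27 + 1·(-6) = 48.

48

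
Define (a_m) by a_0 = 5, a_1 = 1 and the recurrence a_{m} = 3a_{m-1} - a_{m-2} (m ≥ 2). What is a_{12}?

-42187

The ordinary generating function has denominator 1 - 3z + z^2.
Iterating the recurrence: a_0,…,a_{12} = 5, 1, -2, -7, -19, -50, -131, -343, -898, -2351, -6155, -16114, -42187.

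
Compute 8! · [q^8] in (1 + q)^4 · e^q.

The EGF product rule gives c_8 = Σ_{k_1+k_2=8} C(8; k_1,k_2) · ∏ g_i(k_i), where (1+q)^4 gives the falling factorial (4)_k; e^q gives (1)^k.
g_1(k) for k = 0…8: 1, 4, 12, 24, 24, 0, 0, 0, 0.
g_2(k) for k = 0…8: 1, 1, 1, 1, 1, 1, 1, 1, 1.
c_8 = Σ_k C(8,k)·g_1(k)·g_2(8−k) = 1·1·1 + 8·4·1 + 28·12·1 + 56·24·1 + 70·24·1 = 1 + 32 + 336 + 1344 + 1680 = 3393.

3393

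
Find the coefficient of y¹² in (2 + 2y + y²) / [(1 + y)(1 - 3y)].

The denominator gives the recurrence a_n = 2a_(n−1) + 3a_(n−2) for n ≥ 3; the numerator fixes a_0 = 2, a_1 = 6, a_2 = 19.
Iterating: 2, 6, 19, 56, 169, 506, 1519, 4556, 13669, 41006, 123019, 369056, 1107169, so a_12 = 1107169.

1107169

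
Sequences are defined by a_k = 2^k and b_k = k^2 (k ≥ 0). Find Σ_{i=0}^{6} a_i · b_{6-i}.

Write out a_i and b_{6-i} for i = 0,…,6 and sum the products.
Σ = 1·36 + 2·25 + 4·16 + 8·9 + 16·4 + 32·1 + 64·0 = 318.

318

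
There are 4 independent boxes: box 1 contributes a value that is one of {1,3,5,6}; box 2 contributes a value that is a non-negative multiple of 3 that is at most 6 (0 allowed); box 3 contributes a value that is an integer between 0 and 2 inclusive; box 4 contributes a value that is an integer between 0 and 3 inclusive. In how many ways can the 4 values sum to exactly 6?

11

The generating function for the choices is (x + x^3 + x^5 + x^6)·(1 + x^3 + x^6)·(1 + x + x^2)·(1 + x + x^2 + x^3); the count is [x^6].
(x + x^3 + x^5 + x^6) has coefficients 0,1,0,1,0,1,1 for degrees 0…6.
(1 + x^3 + x^6) has coefficients 1,0,0,1,0,0,1 for degrees 0…6.
Multiplying by (1 + x + x^2) gives running coefficients 1,1,1,1,1,1,1 for degrees 0…6.
Finally multiplying by (1 + x + x^2 + x^3), the product of all factors after the first has coefficients 1,2,3,4,4,4,4 for degrees 0…6.
[x^6] = 1·4 + 1·4 + 1·2 + 1·1 = 11.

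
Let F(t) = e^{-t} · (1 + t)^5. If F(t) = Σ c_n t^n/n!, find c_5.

The EGF product rule gives c_5 = Σ_{k_1+k_2=5} C(5; k_1,k_2) · ∏ g_i(k_i), where e^{-t} gives (-1)^k; (1+t)^5 gives the falling factorial (5)_k.
g_1(k) for k = 0…5: 1, -1, 1, -1, 1, -1.
g_2(k) for k = 0…5: 1, 5, 20, 60, 120, 120.
c_5 = Σ_k C(5,k)·g_1(k)·g_2(5−k) = 1·1·120 + 5·(-1)·120 + 10·1·60 + 10·(-1)·20 + 5·1·5 + 1·(-1)·1 = 120 − 600 + 600 − 200 + 25 − 1 = -56.

-56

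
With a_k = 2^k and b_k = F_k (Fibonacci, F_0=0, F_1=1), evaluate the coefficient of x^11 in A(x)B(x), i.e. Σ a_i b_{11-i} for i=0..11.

Write out a_i and b_{11-i} for i = 0,…,11 and sum the products.
Σ = 1·89 + 2·55 + 4·34 + 8·21 + 16·13 + 32·8 + 64·5 + 128·3 + 256·2 + 512·1 + 1024·1 + 2048·0 = 3719.

3719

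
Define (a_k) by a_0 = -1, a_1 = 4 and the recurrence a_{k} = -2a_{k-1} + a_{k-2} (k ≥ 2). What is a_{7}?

The ordinary generating function has denominator 1 + 2x - x^2.
Iterating the recurrence: a_0,…,a_{7} = -1, 4, -9, 22, -53, 128, -309, 746.

746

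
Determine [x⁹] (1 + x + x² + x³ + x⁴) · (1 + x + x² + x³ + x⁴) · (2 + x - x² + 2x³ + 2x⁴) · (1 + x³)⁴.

163

(1 + x + x² + x³ + x⁴) has coefficients 1,1,1,1,1 for degrees 0…4.
(1 + x + x² + x³ + x⁴) has coefficients 1,1,1,1,1,0,0,0,0,0 for degrees 0…9.
Multiplying by (2 + x - x² + 2x³ + 2x⁴) gives running coefficients 2,3,2,4,6,4,3,4,2,0 for degrees 0…9.
Finally multiplying by (1 + x³)⁴, the product of all factors after the first has coefficients 2,3,2,12,18,12,31,46,30,44 for degrees 0…9.
[x⁹] = 1·44 + 1·30 + 1·46 + 1·31 + 1·12 = 163.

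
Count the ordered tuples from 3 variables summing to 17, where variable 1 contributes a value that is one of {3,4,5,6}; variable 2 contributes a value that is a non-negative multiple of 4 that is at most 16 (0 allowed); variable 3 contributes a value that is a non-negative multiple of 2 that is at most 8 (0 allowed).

The generating function for the choices is (y^3 + y^4 + y^5 + y^6)·(1 + y^4 + y^8 + y^12 + y^16)·(1 + y^2 + y^4 + y^6 + y^8); the count is [y^17].
(y^3 + y^4 + y^5 + y^6) has coefficients 0,0,0,1,1,1,1 for degrees 0…6.
(1 + y^4 + y^8 + y^12 + y^16) has coefficients 1,0,0,0,1,0,0,0,1,0,0,0,1,0,0,0,1,0 for degrees 0…17.
Finally multiplying by (1 + y^2 + y^4 + y^6 + y^8), the product of all factors after the first has coefficients 1,0,1,0,2,0,2,0,3,0,2,0,3,0,2,0,3,0 for degrees 0…17.
[y^17] = 1·2 + 1·0 + 1·3 + 1·0 = 5.

5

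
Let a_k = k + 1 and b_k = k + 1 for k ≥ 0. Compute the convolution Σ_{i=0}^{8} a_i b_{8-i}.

165

The convolution is the t^8 coefficient of A(t)B(t).
Σ = 1·9 + 2·8 + 3·7 + 4·6 + 5·5 + 6·4 + 7·3 + 8·2 + 9·1 = 165.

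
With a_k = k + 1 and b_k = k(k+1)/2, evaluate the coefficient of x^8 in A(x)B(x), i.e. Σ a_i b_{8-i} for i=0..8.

The convolution is the x^8 coefficient of A(x)B(x).
Σ = 1·36 + 2·28 + 3·21 + 4·15 + 5·10 + 6·6 + 7·3 + 8·1 + 9·0 = 330.

330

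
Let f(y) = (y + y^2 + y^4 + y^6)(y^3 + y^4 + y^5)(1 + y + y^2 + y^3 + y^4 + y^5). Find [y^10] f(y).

(y + y^2 + y^4 + y^6) has coefficients 0,1,1,0,1,0,1 for degrees 0…6.
(y^3 + y^4 + y^5) has coefficients 0,0,0,1,1,1,0,0,0,0,0 for degrees 0…10.
Finally multiplying by (1 + y + y^2 + y^3 + y^4 + y^5), the product of all factors after the first has coefficients 0,0,0,1,2,3,3,3,3,2,1 for degrees 0…10.
[y^10] = 1·2 + 1·3 + 1·3 + 1·2 = 10.

10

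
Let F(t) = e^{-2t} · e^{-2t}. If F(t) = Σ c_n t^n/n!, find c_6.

The EGF product rule gives c_6 = Σ_{k_1+k_2=6} C(6; k_1,k_2) · ∏ g_i(k_i), where e^{-2t} gives (-2)^k; e^{-2t} gives (-2)^k.
g_1(k) for k = 0…6: 1, -2, 4, -8, 16, -32, 64.
g_2(k) for k = 0…6: 1, -2, 4, -8, 16, -32, 64.
c_6 = Σ_k C(6,k)·g_1(k)·g_2(6−k) = 1·1·64 + 6·(-2)·(-32) + 15·4·16 + 20·(-8)·(-8) + 15·16·4 + 6·(-32)·(-2) + 1·64·1 = 64 + 384 + 960 + 1280 + 960 + 384 + 64 = 4096.

4096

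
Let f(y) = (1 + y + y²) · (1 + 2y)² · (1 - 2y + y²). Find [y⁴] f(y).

-3

(1 + y + y²) has coefficients 1,1,1 for degrees 0…2.
(1 + 2y)² has coefficients 1,4,4,0,0 for degrees 0…4.
Finally multiplying by (1 - 2y + y²), the product of all factors after the first has coefficients 1,2,-3,-4,4 for degrees 0…4.
[y⁴] = 1·4 + 1·(-4) + 1·(-3) = -3.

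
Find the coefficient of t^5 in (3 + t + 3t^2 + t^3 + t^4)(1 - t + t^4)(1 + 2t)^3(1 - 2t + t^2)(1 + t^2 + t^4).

(3 + t + 3t^2 + t^3 + t^4) has coefficients 3,1,3,1,1 for degrees 0…4.
(1 - t + t^4) has coefficients 1,-1,0,0,1,0 for degrees 0…5.
Multiplying by (1 + 2t)^3 gives running coefficients 1,5,6,-4,-7,6 for degrees 0…5.
Multiplying by (1 - 2t + t^2) gives running coefficients 1,3,-3,-11,7,16 for degrees 0…5.
Finally multiplying by (1 + t^2 + t^4), the product of all factors after the first has coefficients 1,3,-2,-8,5,8 for degrees 0…5.
[t^5] = 3·8 + 1·5 + 3·(-8) + 1·(-2) + 1·3 = 6.

6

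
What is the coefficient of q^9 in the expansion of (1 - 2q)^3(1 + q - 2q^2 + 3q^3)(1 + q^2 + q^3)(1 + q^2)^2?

(1 - 2q)^3 has coefficients 1,-6,12,-8 for degrees 0…3.
(1 + q - 2q^2 + 3q^3) has coefficients 1,1,-2,3,0,0,0,0,0,0 for degrees 0…9.
Multiplying by (1 + q^2 + q^3) gives running coefficients 1,1,-1,5,-1,1,3,0,0,0 for degrees 0…9.
Finally multiplying by (1 + q^2)^2, the product of all factors after the first has coefficients 1,1,1,7,-2,12,0,7,5,1 for degrees 0…9.
[q^9] = 1·1 − 6·5 + 12·7 − 8·0 = 55.

55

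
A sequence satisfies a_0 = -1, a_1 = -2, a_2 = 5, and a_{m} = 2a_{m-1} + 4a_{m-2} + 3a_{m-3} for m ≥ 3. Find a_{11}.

The ordinary generating function has denominator 1 - 2z - 4z^2 - 3z^3.
Iterating the recurrence: a_0,…,a_{11} = -1, -2, 5, -1, 12, 35, 115, 406, 1377, 4723, 16172, 55367.

55367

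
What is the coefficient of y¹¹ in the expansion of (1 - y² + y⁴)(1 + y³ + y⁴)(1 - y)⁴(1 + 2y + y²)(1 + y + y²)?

(1 - y² + y⁴) has coefficients 1,0,-1,0,1 for degrees 0…4.
(1 + y³ + y⁴) has coefficients 1,0,0,1,1,0,0,0,0,0,0,0 for degrees 0…11.
Multiplying by (1 - y)⁴ gives running coefficients 1,-4,6,-3,-2,2,2,-3,1,0,0,0 for degrees 0…11.
Multiplying by (1 + 2y + y²) gives running coefficients 1,-2,-1,5,-2,-5,4,3,-3,-1,1,0 for degrees 0…11.
Finally multiplying by (1 + y + y²), the product of all factors after the first has coefficients 1,-1,-2,2,2,-2,-3,2,4,-1,-3,0 for degrees 0…11.
[y¹¹] = 1·0 − 1·(-1) + 1·2 = 3.

3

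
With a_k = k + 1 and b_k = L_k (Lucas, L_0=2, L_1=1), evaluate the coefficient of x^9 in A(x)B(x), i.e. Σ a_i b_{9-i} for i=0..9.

507

Write out a_i and b_{9-i} for i = 0,…,9 and sum the products.
Σ = 1·76 + 2·47 + 3·29 + 4·18 + 5·11 + 6·7 + 7·4 + 8·3 + 9·1 + 10·2 = 507.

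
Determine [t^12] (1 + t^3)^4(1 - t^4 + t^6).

(1 + t^3)^4 has coefficients 1,0,0,4,0,0,6,0,0,4,0,0,1 for degrees 0…12.
(1 - t^4 + t^6) has coefficients 1,0,0,0,-1,0,1,0,0,0,0,0,0 for degrees 0…12.
[t^12] = 1·0 + 4·0 + 6·1 + 4·0 + 1·1 = 7.

7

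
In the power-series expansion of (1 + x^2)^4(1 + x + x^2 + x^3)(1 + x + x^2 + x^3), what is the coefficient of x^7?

(1 + x^2)^4 has coefficients 1,0,4,0,6,0,4,0 for degrees 0…7.
(1 + x + x^2 + x^3) has coefficients 1,1,1,1,0,0,0,0 for degrees 0…7.
Finally multiplying by (1 + x + x^2 + x^3), the product of all factors after the first has coefficients 1,2,3,4,3,2,1,0 for degrees 0…7.
[x^7] = 1·0 + 4·2 + 6·4 + 4·2 = 40.

40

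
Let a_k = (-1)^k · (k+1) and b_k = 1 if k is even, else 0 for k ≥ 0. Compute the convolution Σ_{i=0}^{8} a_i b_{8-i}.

25

Write out a_i and b_{8-i} for i = 0,…,8 and sum the products.
Σ = 1·1 − 2·0 + 3·1 − 4·0 + 5·1 − 6·0 + 7·1 − 8·0 + 9·1 = 25.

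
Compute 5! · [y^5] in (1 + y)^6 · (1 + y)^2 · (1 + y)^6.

The EGF product rule gives c_5 = Σ_{k_1+k_2+k_3=5} C(5; k_1,k_2,k_3) · ∏ g_i(k_i), where (1+y)^6 gives the falling factorial (6)_k; (1+y)^2 gives the falling factorial (2)_k; (1+y)^6 gives the falling factorial (6)_k.
g_1(k) for k = 0…5: 1, 6, 30, 120, 360, 720.
g_2(k) for k = 0…5: 1, 2, 2, 0, 0, 0.
g_3(k) for k = 0…5: 1, 6, 30, 120, 360, 720.
First combine the last two factors: h(k) = Σ_j C(k,j)·g_2(j)·g_3(k−j) for k = 0…5: 1, 8, 56, 336, 1680, 6720.
c_5 = Σ_k C(5,k)·g_1(k)·h(5−k) = 1·1·6720 + 5·6·1680 + 10·30·336 + 10·120·56 + 5·360·8 + 1·720·1 = 6720 + 50400 + 100800 + 67200 + 14400 + 720 = 240240.

240240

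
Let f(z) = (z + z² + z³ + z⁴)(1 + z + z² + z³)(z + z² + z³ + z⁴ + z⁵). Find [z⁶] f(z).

(z + z² + z³ + z⁴) has coefficients 0,1,1,1,1 for degrees 0…4.
(1 + z + z² + z³) has coefficients 1,1,1,1,0,0,0 for degrees 0…6.
Finally multiplying by (z + z² + z³ + z⁴ + z⁵), the product of all factors after the first has coefficients 0,1,2,3,4,4,3 for degrees 0…6.
[z⁶] = 1·4 + 1·4 + 1·3 + 1·2 = 13.

13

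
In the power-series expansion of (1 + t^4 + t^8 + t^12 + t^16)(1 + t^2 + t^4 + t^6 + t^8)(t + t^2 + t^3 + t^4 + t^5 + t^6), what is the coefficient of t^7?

(1 + t^4 + t^8 + t^12 + t^16) has coefficients 1,0,0,0,1,0,0,0 for degrees 0…7.
(1 + t^2 + t^4 + t^6 + t^8) has coefficients 1,0,1,0,1,0,1,0 for degrees 0…7.
Finally multiplying by (t + t^2 + t^3 + t^4 + t^5 + t^6), the product of all factors after the first has coefficients 0,1,1,2,2,3,3,3 for degrees 0…7.
[t^7] = 1·3 + 1·2 = 5.

5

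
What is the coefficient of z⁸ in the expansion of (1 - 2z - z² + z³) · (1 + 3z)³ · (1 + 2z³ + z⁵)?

(1 - 2z - z² + z³) has coefficients 1,-2,-1,1 for degrees 0…3.
(1 + 3z)³ has coefficients 1,9,27,27,0,0,0,0,0 for degrees 0…8.
Finally multiplying by (1 + 2z³ + z⁵), the product of all factors after the first has coefficients 1,9,27,29,18,55,63,27,27 for degrees 0…8.
[z⁸] = 1·27 − 2·27 − 1·63 + 1·55 = -35.

-35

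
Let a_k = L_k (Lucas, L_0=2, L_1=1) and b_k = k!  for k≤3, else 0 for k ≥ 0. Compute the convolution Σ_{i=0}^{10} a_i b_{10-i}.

The convolution is the x^10 coefficient of A(x)B(x).
Σ = 2·0 + 1·0 + 3·0 + 4·0 + 7·0 + 11·0 + 18·0 + 29·6 + 47·2 + 76·1 + 123·1 = 467.

467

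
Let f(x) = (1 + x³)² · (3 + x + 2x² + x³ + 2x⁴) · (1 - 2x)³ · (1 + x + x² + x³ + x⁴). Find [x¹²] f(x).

(1 + x³)² has coefficients 1,0,0,2,0,0,1 for degrees 0…6.
(3 + x + 2x² + x³ + 2x⁴) has coefficients 3,1,2,1,2,0,0,0,0,0,0,0,0 for degrees 0…12.
Multiplying by (1 - 2x)³ gives running coefficients 3,-17,32,-23,12,-16,16,-16,0,0,0,0,0 for degrees 0…12.
Finally multiplying by (1 + x + x² + x³ + x⁴), the product of all factors after the first has coefficients 3,-14,18,-5,7,-12,21,-27,-4,-16,0,-16,0 for degrees 0…12.
[x¹²] = 1·0 + 2·(-16) + 1·21 = -11.

-11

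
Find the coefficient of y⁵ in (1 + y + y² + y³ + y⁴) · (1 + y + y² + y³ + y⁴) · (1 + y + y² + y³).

(1 + y + y² + y³ + y⁴) has coefficients 1,1,1,1,1 for degrees 0…4.
(1 + y + y² + y³ + y⁴) has coefficients 1,1,1,1,1,0 for degrees 0…5.
Finally multiplying by (1 + y + y² + y³), the product of all factors after the first has coefficients 1,2,3,4,4,3 for degrees 0…5.
[y⁵] = 1·3 + 1·4 + 1·4 + 1·3 + 1·2 = 16.

16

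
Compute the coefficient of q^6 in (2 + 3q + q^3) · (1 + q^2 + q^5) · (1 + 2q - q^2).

(2 + 3q + q^3) has coefficients 2,3,0,1 for degrees 0…3.
(1 + q^2 + q^5) has coefficients 1,0,1,0,0,1,0 for degrees 0…6.
Finally multiplying by (1 + 2q - q^2), the product of all factors after the first has coefficients 1,2,0,2,-1,1,2 for degrees 0…6.
[q^6] = 2·2 + 3·1 + 1·2 = 9.

9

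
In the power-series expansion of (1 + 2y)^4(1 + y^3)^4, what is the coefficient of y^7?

(1 + 2y)^4 has coefficients 1,8,24,32,16 for degrees 0…4.
(1 + y^3)^4 has coefficients 1,0,0,4,0,0,6,0 for degrees 0…7.
[y^7] = 1·0 + 8·6 + 24·0 + 32·0 + 16·4 = 112.

112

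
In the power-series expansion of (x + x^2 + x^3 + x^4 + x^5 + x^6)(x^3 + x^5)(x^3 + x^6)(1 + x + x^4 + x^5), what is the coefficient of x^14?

(x + x^2 + x^3 + x^4 + x^5 + x^6) has coefficients 0,1,1,1,1,1,1 for degrees 0…6.
(x^3 + x^5) has coefficients 0,0,0,1,0,1,0,0,0,0,0,0,0,0,0 for degrees 0…14.
Multiplying by (x^3 + x^6) gives running coefficients 0,0,0,0,0,0,1,0,1,1,0,1,0,0,0 for degrees 0…14.
Finally multiplying by (1 + x + x^4 + x^5), the product of all factors after the first has coefficients 0,0,0,0,0,0,1,1,1,2,2,2,2,2,1 for degrees 0…14.
[x^14] = 1·2 + 1·2 + 1·2 + 1·2 + 1·2 + 1·1 = 11.

11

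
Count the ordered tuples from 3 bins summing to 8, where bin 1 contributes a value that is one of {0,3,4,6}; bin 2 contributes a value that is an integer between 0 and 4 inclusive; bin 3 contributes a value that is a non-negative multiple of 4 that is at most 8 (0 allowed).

The generating function for the choices is (1 + z^3 + z^4 + z^6)·(1 + z + z^2 + z^3 + z^4)·(1 + z^4 + z^8); the count is [z^8].
(1 + z^3 + z^4 + z^6) has coefficients 1,0,0,1,1,0,1 for degrees 0…6.
(1 + z + z^2 + z^3 + z^4) has coefficients 1,1,1,1,1,0,0,0,0 for degrees 0…8.
Finally multiplying by (1 + z^4 + z^8), the product of all factors after the first has coefficients 1,1,1,1,2,1,1,1,2 for degrees 0…8.
[z^8] = 1·2 + 1·1 + 1·2 + 1·1 = 6.

6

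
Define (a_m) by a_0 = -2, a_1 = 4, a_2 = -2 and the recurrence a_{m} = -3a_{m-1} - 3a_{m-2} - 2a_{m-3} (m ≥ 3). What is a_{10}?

The ordinary generating function has denominator 1 + 3z + 3z^2 + 2z^3.
Iterating the recurrence: a_0,…,a_{10} = -2, 4, -2, -2, 4, -2, -2, 4, -2, -2, 4.

4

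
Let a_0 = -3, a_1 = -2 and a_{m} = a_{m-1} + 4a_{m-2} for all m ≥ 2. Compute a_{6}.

The ordinary generating function has denominator 1 - t - 4t^2.
Iterating the recurrence: a_0,…,a_{6} = -3, -2, -14, -22, -78, -166, -478.

-478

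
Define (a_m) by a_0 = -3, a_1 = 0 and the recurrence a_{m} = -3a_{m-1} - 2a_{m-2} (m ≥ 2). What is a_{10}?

3066

The ordinary generating function has denominator 1 + 3z + 2z^2.
Iterating the recurrence: a_0,…,a_{10} = -3, 0, 6, -18, 42, -90, 186, -378, 762, -1530, 3066.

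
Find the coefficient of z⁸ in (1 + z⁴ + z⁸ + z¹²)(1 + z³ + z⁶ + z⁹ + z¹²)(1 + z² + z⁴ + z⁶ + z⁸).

(1 + z⁴ + z⁸ + z¹²) has coefficients 1,0,0,0,1,0,0,0,1 for degrees 0…8.
(1 + z³ + z⁶ + z⁹ + z¹²) has coefficients 1,0,0,1,0,0,1,0,0 for degrees 0…8.
Finally multiplying by (1 + z² + z⁴ + z⁶ + z⁸), the product of all factors after the first has coefficients 1,0,1,1,1,1,2,1,2 for degrees 0…8.
[z⁸] = 1·2 + 1·1 + 1·1 = 4.

4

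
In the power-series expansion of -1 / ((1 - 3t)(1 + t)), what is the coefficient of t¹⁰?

The denominator gives the recurrence a_n = 2a_(n−1) + 3a_(n−2) for n ≥ 2; the numerator fixes a_0 = -1, a_1 = -2.
Iterating: -1, -2, -7, -20, -61, -182, -547, -1640, -4921, -14762, -44287, so a_10 = -44287.

-44287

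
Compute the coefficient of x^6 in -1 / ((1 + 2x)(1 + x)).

Partial fractions give a closed form: a_n = (-2)·(-2)^n + (1)·(-1)^n.
At n = 6: a_6 = -127.

-127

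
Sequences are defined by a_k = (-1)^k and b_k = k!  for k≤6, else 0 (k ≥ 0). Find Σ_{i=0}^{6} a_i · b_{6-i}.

620

This is [x^6] in the product of the two ordinary generating functions.
Σ = 1·720 − 1·120 + 1·24 − 1·6 + 1·2 − 1·1 + 1·1 = 620.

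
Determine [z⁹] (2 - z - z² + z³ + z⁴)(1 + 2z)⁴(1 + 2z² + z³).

(2 - z - z² + z³ + z⁴) has coefficients 2,-1,-1,1,1 for degrees 0…4.
(1 + 2z)⁴ has coefficients 1,8,24,32,16,0,0,0,0,0 for degrees 0…9.
Finally multiplying by (1 + 2z² + z³), the product of all factors after the first has coefficients 1,8,26,49,72,88,64,16,0,0 for degrees 0…9.
[z⁹] = 2·0 − 1·0 − 1·16 + 1·64 + 1·88 = 136.

136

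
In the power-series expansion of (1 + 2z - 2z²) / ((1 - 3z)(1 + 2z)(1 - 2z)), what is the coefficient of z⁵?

587

Partial fractions give a closed form: a_n = (13/5)·3^n + (-1/10)·(-2)^n + (-3/2)·2^n.
At n = 5: a_5 = 587.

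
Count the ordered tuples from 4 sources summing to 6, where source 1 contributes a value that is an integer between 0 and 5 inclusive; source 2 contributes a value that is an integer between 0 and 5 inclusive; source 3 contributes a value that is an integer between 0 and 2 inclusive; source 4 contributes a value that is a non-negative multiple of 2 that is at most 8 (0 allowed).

The generating function for the choices is (1 + t + t^2 + t^3 + t^4 + t^5)·(1 + t + t^2 + t^3 + t^4 + t^5)·(1 + t + t^2)·(1 + t^2 + t^4 + t^6 + t^8); the count is [t^6].
(1 + t + t^2 + t^3 + t^4 + t^5) has coefficients 1,1,1,1,1,1 for degrees 0…5.
(1 + t + t^2 + t^3 + t^4 + t^5) has coefficients 1,1,1,1,1,1,0 for degrees 0…6.
Multiplying by (1 + t + t^2) gives running coefficients 1,2,3,3,3,3,2 for degrees 0…6.
Finally multiplying by (1 + t^2 + t^4 + t^6 + t^8), the product of all factors after the first has coefficients 1,2,4,5,7,8,9 for degrees 0…6.
[t^6] = 1·9 + 1·8 + 1·7 + 1·5 + 1·4 + 1·2 = 35.

35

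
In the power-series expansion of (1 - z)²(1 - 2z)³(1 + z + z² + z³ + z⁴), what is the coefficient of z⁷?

(1 - z)² has coefficients 1,-2,1 for degrees 0…2.
(1 - 2z)³ has coefficients 1,-6,12,-8,0,0,0,0 for degrees 0…7.
Finally multiplying by (1 + z + z² + z³ + z⁴), the product of all factors after the first has coefficients 1,-5,7,-1,-1,-2,4,-8 for degrees 0…7.
[z⁷] = 1·(-8) − 2·4 + 1·(-2) = -18.

-18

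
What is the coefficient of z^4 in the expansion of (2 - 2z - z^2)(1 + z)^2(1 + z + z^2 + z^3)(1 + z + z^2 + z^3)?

(2 - 2z - z^2) has coefficients 2,-2,-1 for degrees 0…2.
(1 + z)^2 has coefficients 1,2,1,0,0 for degrees 0…4.
Multiplying by (1 + z + z^2 + z^3) gives running coefficients 1,3,4,4,3 for degrees 0…4.
Finally multiplying by (1 + z + z^2 + z^3), the product of all factors after the first has coefficients 1,4,8,12,14 for degrees 0…4.
[z^4] = 2·14 − 2·12 − 1·8 = -4.

-4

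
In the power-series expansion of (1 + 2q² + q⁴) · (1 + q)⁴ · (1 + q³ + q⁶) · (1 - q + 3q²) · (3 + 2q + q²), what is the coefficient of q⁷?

(1 + 2q² + q⁴) has coefficients 1,0,2,0,1 for degrees 0…4.
(1 + q)⁴ has coefficients 1,4,6,4,1,0,0,0 for degrees 0…7.
Multiplying by (1 + q³ + q⁶) gives running coefficients 1,4,6,5,5,6,5,5 for degrees 0…7.
Multiplying by (1 - q + 3q²) gives running coefficients 1,3,5,11,18,16,14,18 for degrees 0…7.
Finally multiplying by (3 + 2q + q²), the product of all factors after the first has coefficients 3,11,22,46,81,95,92,98 for degrees 0…7.
[q⁷] = 1·98 + 2·95 + 1·46 = 334.

334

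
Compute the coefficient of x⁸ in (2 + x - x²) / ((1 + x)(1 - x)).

1

The denominator gives the recurrence a_n = a_(n−2) for n ≥ 3; the numerator fixes a_0 = 2, a_1 = 1, a_2 = 1.
Iterating: 2, 1, 1, 1, 1, 1, 1, 1, 1, so a_8 = 1.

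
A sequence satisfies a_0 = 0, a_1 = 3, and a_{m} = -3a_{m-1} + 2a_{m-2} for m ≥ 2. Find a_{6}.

The ordinary generating function has denominator 1 + 3q - 2q^2.
Iterating the recurrence: a_0,…,a_{6} = 0, 3, -9, 33, -117, 417, -1485.

-1485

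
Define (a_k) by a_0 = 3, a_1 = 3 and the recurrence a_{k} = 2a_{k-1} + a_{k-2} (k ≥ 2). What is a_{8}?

1731

The ordinary generating function has denominator 1 - 2x - x^2.
Iterating the recurrence: a_0,…,a_{8} = 3, 3, 9, 21, 51, 123, 297, 717, 1731.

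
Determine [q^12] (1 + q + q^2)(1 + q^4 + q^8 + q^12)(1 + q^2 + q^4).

(1 + q + q^2) has coefficients 1,1,1 for degrees 0…2.
(1 + q^4 + q^8 + q^12) has coefficients 1,0,0,0,1,0,0,0,1,0,0,0,1 for degrees 0…12.
Finally multiplying by (1 + q^2 + q^4), the product of all factors after the first has coefficients 1,0,1,0,2,0,1,0,2,0,1,0,2 for degrees 0…12.
[q^12] = 1·2 + 1·0 + 1·1 = 3.

3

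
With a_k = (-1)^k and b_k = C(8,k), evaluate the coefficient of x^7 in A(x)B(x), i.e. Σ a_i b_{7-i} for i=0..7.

This is [x^7] in the product of the two ordinary generating functions.
Σ = 1·8 − 1·28 + 1·56 − 1·70 + 1·56 − 1·28 + 1·8 − 1·1 = 1.

1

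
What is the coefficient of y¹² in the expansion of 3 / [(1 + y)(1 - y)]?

Partial fractions give a closed form: a_n = (3/2)·(-1)^n + (3/2)·1^n.
At n = 12: a_12 = 3.

3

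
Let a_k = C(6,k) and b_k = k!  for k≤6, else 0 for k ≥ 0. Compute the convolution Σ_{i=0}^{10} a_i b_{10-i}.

The convolution is the x^10 coefficient of A(x)B(x).
Σ = 1·0 + 6·0 + 15·0 + 20·0 + 15·720 + 6·120 + 1·24 + 0·6 + 0·2 + 0·1 + 0·1 = 11544.

11544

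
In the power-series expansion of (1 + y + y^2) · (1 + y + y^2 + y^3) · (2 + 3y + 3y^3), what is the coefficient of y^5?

17

(1 + y + y^2) has coefficients 1,1,1 for degrees 0…2.
(1 + y + y^2 + y^3) has coefficients 1,1,1,1,0,0 for degrees 0…5.
Finally multiplying by (2 + 3y + 3y^3), the product of all factors after the first has coefficients 2,5,5,8,6,3 for degrees 0…5.
[y^5] = 1·3 + 1·6 + 1·8 = 17.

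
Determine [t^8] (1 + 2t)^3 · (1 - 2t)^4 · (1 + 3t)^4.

-8400

(1 + 2t)^3 has coefficients 1,6,12,8 for degrees 0…3.
(1 - 2t)^4 has coefficients 1,-8,24,-32,16,0,0,0,0 for degrees 0…8.
Finally multiplying by (1 + 3t)^4, the product of all factors after the first has coefficients 1,4,-18,-68,145,408,-648,-864,1296 for degrees 0…8.
[t^8] = 1·1296 + 6·(-864) + 12·(-648) + 8·408 = -8400.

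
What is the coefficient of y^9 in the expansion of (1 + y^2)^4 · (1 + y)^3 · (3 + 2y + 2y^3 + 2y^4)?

(1 + y^2)^4 has coefficients 1,0,4,0,6,0,4,0,1 for degrees 0…8.
(1 + y)^3 has coefficients 1,3,3,1,0,0,0,0,0,0 for degrees 0…9.
Finally multiplying by (3 + 2y + 2y^3 + 2y^4), the product of all factors after the first has coefficients 3,11,15,11,10,12,8,2,0,0 for degrees 0…9.
[y^9] = 1·0 + 4·2 + 6·12 + 4·11 + 1·11 = 135.

135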